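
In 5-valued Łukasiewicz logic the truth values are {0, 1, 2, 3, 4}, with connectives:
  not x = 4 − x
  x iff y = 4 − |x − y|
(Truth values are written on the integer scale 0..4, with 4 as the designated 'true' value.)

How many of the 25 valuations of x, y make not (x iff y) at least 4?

value 4: 2 assignments (counts)
value 3: 4 assignments
value 2: 6 assignments
value 1: 8 assignments
value 0: 5 assignments
So 2 of the 25 assignments meet the threshold.

2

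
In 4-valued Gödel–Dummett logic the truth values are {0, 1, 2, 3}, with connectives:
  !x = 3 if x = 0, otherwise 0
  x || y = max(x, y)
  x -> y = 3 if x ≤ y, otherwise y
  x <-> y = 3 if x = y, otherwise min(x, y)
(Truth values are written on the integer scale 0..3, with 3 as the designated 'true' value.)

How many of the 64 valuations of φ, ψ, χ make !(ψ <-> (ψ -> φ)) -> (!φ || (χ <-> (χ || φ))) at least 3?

58

value 3: 58 assignments (counts)
value 2: 1 assignment
value 1: 2 assignments
value 0: 3 assignments
So 58 of the 64 assignments meet the threshold.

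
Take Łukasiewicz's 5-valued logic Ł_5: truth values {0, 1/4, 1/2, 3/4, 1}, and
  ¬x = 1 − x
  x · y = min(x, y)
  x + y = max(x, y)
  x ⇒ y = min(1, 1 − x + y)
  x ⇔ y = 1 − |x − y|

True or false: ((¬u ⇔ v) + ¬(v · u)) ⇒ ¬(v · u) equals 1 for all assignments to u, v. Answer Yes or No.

No

Counterexample: take u = 1/4, v = 3/4.
¬u = ¬1/4 = 3/4
¬u ⇔ v = 3/4 ⇔ 3/4 = 1
v · u = 3/4 · 1/4 = 1/4
¬(v · u) = ¬1/4 = 3/4
(¬u ⇔ v) + ¬(v · u) = 1 + 3/4 = 1
((¬u ⇔ v) + ¬(v · u)) ⇒ ¬(v · u) = 1 ⇒ 3/4 = 3/4
This gives 3/4 ≠ 1.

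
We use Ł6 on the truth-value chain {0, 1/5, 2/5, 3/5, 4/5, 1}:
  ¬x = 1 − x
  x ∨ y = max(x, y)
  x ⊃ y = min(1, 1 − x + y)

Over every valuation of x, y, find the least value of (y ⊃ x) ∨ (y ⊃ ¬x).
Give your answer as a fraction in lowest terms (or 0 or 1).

3/5

Take x = 2/5, y = 1:
y ⊃ x = 1 ⊃ 2/5 = 2/5
¬x = ¬2/5 = 3/5
y ⊃ ¬x = 1 ⊃ 3/5 = 3/5
(y ⊃ x) ∨ (y ⊃ ¬x) = 2/5 ∨ 3/5 = 3/5
No assignment yields a value below 3/5, so this is the minimum.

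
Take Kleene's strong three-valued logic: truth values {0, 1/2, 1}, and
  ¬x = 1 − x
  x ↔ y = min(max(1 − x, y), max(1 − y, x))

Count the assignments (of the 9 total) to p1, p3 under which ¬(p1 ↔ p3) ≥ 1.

2

p1 = 0, p3 = 0 ↦ 0  <
p1 = 0, p3 = 1/2 ↦ 1/2  <
p1 = 0, p3 = 1 ↦ 1  ≥
p1 = 1/2, p3 = 0 ↦ 1/2  <
p1 = 1/2, p3 = 1/2 ↦ 1/2  <
p1 = 1/2, p3 = 1 ↦ 1/2  <
p1 = 1, p3 = 0 ↦ 1  ≥
p1 = 1, p3 = 1/2 ↦ 1/2  <
p1 = 1, p3 = 1 ↦ 0  <
So 2 of the 9 assignments meet the threshold.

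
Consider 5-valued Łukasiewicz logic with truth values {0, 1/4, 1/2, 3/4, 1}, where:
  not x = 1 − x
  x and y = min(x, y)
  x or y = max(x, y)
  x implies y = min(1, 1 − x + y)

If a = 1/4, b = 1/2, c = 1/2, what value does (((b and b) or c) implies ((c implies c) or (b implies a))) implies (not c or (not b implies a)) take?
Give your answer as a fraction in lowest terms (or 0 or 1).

b and b = 1/2 and 1/2 = 1/2
(b and b) or c = 1/2 or 1/2 = 1/2
c implies c = 1/2 implies 1/2 = 1
b implies a = 1/2 implies 1/4 = 3/4
(c implies c) or (b implies a) = 1 or 3/4 = 1
((b and b) or c) implies ((c implies c) or (b implies a)) = 1/2 implies 1 = 1
not c = not 1/2 = 1/2
not b = not 1/2 = 1/2
not b implies a = 1/2 implies 1/4 = 3/4
not c or (not b implies a) = 1/2 or 3/4 = 3/4
(((b and b) or c) implies ((c implies c) or (b implies a))) implies (not c or (not b implies a)) = 1 implies 3/4 = 3/4

3/4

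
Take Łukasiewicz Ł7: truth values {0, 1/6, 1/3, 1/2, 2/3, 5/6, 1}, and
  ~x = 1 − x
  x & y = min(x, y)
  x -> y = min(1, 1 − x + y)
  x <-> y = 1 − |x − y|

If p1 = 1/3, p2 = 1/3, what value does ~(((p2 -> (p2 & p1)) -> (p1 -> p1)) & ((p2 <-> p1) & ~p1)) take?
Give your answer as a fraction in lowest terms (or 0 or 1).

p2 & p1 = 1/3 & 1/3 = 1/3
p2 -> (p2 & p1) = 1/3 -> 1/3 = 1
p1 -> p1 = 1/3 -> 1/3 = 1
(p2 -> (p2 & p1)) -> (p1 -> p1) = 1 -> 1 = 1
p2 <-> p1 = 1/3 <-> 1/3 = 1
~p1 = ~1/3 = 2/3
(p2 <-> p1) & ~p1 = 1 & 2/3 = 2/3
((p2 -> (p2 & p1)) -> (p1 -> p1)) & ((p2 <-> p1) & ~p1) = 1 & 2/3 = 2/3
~(((p2 -> (p2 & p1)) -> (p1 -> p1)) & ((p2 <-> p1) & ~p1)) = ~2/3 = 1/3

1/3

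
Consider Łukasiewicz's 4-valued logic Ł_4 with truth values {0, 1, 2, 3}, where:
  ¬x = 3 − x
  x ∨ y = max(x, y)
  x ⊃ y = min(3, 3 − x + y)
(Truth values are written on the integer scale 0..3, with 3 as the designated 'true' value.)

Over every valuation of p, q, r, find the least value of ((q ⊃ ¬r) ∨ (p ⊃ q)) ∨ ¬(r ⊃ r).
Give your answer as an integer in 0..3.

Take p = 2, q = 1, r = 3:
¬r = ¬3 = 0
q ⊃ ¬r = 1 ⊃ 0 = 2
p ⊃ q = 2 ⊃ 1 = 2
(q ⊃ ¬r) ∨ (p ⊃ q) = 2 ∨ 2 = 2
r ⊃ r = 3 ⊃ 3 = 3
¬(r ⊃ r) = ¬3 = 0
((q ⊃ ¬r) ∨ (p ⊃ q)) ∨ ¬(r ⊃ r) = 2 ∨ 0 = 2
No assignment yields a value below 2, so this is the minimum.

2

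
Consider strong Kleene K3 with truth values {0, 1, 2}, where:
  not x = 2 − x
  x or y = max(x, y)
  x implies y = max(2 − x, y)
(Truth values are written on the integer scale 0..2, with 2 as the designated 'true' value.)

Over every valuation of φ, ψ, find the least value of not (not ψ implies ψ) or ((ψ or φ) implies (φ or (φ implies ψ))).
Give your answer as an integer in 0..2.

1

Take φ = 1, ψ = 1:
not ψ = not 1 = 1
not ψ implies ψ = 1 implies 1 = 1
not (not ψ implies ψ) = not 1 = 1
ψ or φ = 1 or 1 = 1
φ implies ψ = 1 implies 1 = 1
φ or (φ implies ψ) = 1 or 1 = 1
(ψ or φ) implies (φ or (φ implies ψ)) = 1 implies 1 = 1
not (not ψ implies ψ) or ((ψ or φ) implies (φ or (φ implies ψ))) = 1 or 1 = 1
No assignment yields a value below 1, so this is the minimum.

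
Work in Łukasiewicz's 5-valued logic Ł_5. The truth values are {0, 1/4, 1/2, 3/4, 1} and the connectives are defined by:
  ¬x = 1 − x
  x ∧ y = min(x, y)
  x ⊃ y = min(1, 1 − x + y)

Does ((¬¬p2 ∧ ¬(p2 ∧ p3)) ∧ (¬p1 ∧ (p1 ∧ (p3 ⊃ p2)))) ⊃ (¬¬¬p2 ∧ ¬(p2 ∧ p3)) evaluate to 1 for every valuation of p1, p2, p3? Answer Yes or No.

Counterexample: take p1 = 1/4, p2 = 1, p3 = 0.
¬p2 = ¬1 = 0
¬¬p2 = ¬0 = 1
p2 ∧ p3 = 1 ∧ 0 = 0
¬(p2 ∧ p3) = ¬0 = 1
¬¬p2 ∧ ¬(p2 ∧ p3) = 1 ∧ 1 = 1
¬p1 = ¬1/4 = 3/4
p3 ⊃ p2 = 0 ⊃ 1 = 1
p1 ∧ (p3 ⊃ p2) = 1/4 ∧ 1 = 1/4
¬p1 ∧ (p1 ∧ (p3 ⊃ p2)) = 3/4 ∧ 1/4 = 1/4
(¬¬p2 ∧ ¬(p2 ∧ p3)) ∧ (¬p1 ∧ (p1 ∧ (p3 ⊃ p2))) = 1 ∧ 1/4 = 1/4
¬p2 = ¬1 = 0
¬¬p2 = ¬0 = 1
¬¬¬p2 = ¬1 = 0
p2 ∧ p3 = 1 ∧ 0 = 0
¬(p2 ∧ p3) = ¬0 = 1
¬¬¬p2 ∧ ¬(p2 ∧ p3) = 0 ∧ 1 = 0
((¬¬p2 ∧ ¬(p2 ∧ p3)) ∧ (¬p1 ∧ (p1 ∧ (p3 ⊃ p2)))) ⊃ (¬¬¬p2 ∧ ¬(p2 ∧ p3)) = 1/4 ⊃ 0 = 3/4
This gives 3/4 ≠ 1.

No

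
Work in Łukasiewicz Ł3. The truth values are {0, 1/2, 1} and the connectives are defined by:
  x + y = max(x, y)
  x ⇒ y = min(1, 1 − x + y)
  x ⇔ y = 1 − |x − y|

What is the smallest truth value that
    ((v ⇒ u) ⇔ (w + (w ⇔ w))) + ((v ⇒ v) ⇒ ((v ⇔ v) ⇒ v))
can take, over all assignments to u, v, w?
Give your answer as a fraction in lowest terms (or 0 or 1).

Take u = 0, v = 1/2, w = 0:
v ⇒ u = 1/2 ⇒ 0 = 1/2
w ⇔ w = 0 ⇔ 0 = 1
w + (w ⇔ w) = 0 + 1 = 1
(v ⇒ u) ⇔ (w + (w ⇔ w)) = 1/2 ⇔ 1 = 1/2
v ⇒ v = 1/2 ⇒ 1/2 = 1
v ⇔ v = 1/2 ⇔ 1/2 = 1
(v ⇔ v) ⇒ v = 1 ⇒ 1/2 = 1/2
(v ⇒ v) ⇒ ((v ⇔ v) ⇒ v) = 1 ⇒ 1/2 = 1/2
((v ⇒ u) ⇔ (w + (w ⇔ w))) + ((v ⇒ v) ⇒ ((v ⇔ v) ⇒ v)) = 1/2 + 1/2 = 1/2
No assignment yields a value below 1/2, so this is the minimum.

1/2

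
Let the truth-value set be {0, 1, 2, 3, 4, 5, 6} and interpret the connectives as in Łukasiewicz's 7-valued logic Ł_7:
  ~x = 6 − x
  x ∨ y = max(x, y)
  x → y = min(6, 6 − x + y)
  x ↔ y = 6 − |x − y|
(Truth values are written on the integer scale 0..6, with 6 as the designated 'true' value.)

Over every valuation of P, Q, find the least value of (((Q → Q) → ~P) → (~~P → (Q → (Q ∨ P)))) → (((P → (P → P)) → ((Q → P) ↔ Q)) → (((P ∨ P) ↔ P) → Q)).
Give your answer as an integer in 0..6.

Take P = 0, Q = 3:
Q → Q = 3 → 3 = 6
~P = ~0 = 6
(Q → Q) → ~P = 6 → 6 = 6
~P = ~0 = 6
~~P = ~6 = 0
Q ∨ P = 3 ∨ 0 = 3
Q → (Q ∨ P) = 3 → 3 = 6
~~P → (Q → (Q ∨ P)) = 0 → 6 = 6
((Q → Q) → ~P) → (~~P → (Q → (Q ∨ P))) = 6 → 6 = 6
P → P = 0 → 0 = 6
P → (P → P) = 0 → 6 = 6
Q → P = 3 → 0 = 3
(Q → P) ↔ Q = 3 ↔ 3 = 6
(P → (P → P)) → ((Q → P) ↔ Q) = 6 → 6 = 6
P ∨ P = 0 ∨ 0 = 0
(P ∨ P) ↔ P = 0 ↔ 0 = 6
((P ∨ P) ↔ P) → Q = 6 → 3 = 3
((P → (P → P)) → ((Q → P) ↔ Q)) → (((P ∨ P) ↔ P) → Q) = 6 → 3 = 3
(((Q → Q) → ~P) → (~~P → (Q → (Q ∨ P)))) → (((P → (P → P)) → ((Q → P) ↔ Q)) → (((P ∨ P) ↔ P) → Q)) = 6 → 3 = 3
No assignment yields a value below 3, so this is the minimum.

3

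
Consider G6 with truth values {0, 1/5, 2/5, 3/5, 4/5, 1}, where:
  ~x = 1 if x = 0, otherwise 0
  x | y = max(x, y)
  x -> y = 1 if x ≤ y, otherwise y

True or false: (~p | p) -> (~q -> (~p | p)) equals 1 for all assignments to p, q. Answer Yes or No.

At p = 3/5, q = 2/5, for instance:
~p = ~3/5 = 0
~p | p = 0 | 3/5 = 3/5
~q = ~2/5 = 0
~q -> (~p | p) = 0 -> 3/5 = 1
(~p | p) -> (~q -> (~p | p)) = 3/5 -> 1 = 1
and checking the remaining 35 assignments likewise gives ≥ 1 in every case.

Yes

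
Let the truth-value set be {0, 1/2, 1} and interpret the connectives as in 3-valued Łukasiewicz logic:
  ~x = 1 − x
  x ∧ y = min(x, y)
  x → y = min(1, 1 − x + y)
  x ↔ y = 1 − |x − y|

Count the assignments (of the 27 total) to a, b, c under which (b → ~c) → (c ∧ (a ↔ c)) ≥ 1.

value 1: 9 assignments (counts)
value 1/2: 8 assignments
value 0: 10 assignments
So 9 of the 27 assignments meet the threshold.

9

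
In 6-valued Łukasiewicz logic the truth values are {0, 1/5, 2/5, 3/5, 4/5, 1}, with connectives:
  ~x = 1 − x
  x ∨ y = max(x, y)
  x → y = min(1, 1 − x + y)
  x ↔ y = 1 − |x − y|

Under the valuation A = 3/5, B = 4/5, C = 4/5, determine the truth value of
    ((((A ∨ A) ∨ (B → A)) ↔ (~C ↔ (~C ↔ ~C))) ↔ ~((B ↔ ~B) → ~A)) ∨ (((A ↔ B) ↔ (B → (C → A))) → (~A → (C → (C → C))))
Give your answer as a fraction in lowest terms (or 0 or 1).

1

A ∨ A = 3/5 ∨ 3/5 = 3/5
B → A = 4/5 → 3/5 = 4/5
(A ∨ A) ∨ (B → A) = 3/5 ∨ 4/5 = 4/5
~C = ~4/5 = 1/5
~C = ~4/5 = 1/5
~C = ~4/5 = 1/5
~C ↔ ~C = 1/5 ↔ 1/5 = 1
~C ↔ (~C ↔ ~C) = 1/5 ↔ 1 = 1/5
((A ∨ A) ∨ (B → A)) ↔ (~C ↔ (~C ↔ ~C)) = 4/5 ↔ 1/5 = 2/5
~B = ~4/5 = 1/5
B ↔ ~B = 4/5 ↔ 1/5 = 2/5
~A = ~3/5 = 2/5
(B ↔ ~B) → ~A = 2/5 → 2/5 = 1
~((B ↔ ~B) → ~A) = ~1 = 0
(((A ∨ A) ∨ (B → A)) ↔ (~C ↔ (~C ↔ ~C))) ↔ ~((B ↔ ~B) → ~A) = 2/5 ↔ 0 = 3/5
A ↔ B = 3/5 ↔ 4/5 = 4/5
C → A = 4/5 → 3/5 = 4/5
B → (C → A) = 4/5 → 4/5 = 1
(A ↔ B) ↔ (B → (C → A)) = 4/5 ↔ 1 = 4/5
~A = ~3/5 = 2/5
C → C = 4/5 → 4/5 = 1
C → (C → C) = 4/5 → 1 = 1
~A → (C → (C → C)) = 2/5 → 1 = 1
((A ↔ B) ↔ (B → (C → A))) → (~A → (C → (C → C))) = 4/5 → 1 = 1
((((A ∨ A) ∨ (B → A)) ↔ (~C ↔ (~C ↔ ~C))) ↔ ~((B ↔ ~B) → ~A)) ∨ (((A ↔ B) ↔ (B → (C → A))) → (~A → (C → (C → C)))) = 3/5 ∨ 1 = 1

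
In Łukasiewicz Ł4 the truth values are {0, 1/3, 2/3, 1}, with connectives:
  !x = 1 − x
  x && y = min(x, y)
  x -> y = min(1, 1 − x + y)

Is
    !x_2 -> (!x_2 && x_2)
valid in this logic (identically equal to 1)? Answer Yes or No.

Counterexample: take x_2 = 0.
!x_2 = !0 = 1
!x_2 && x_2 = 1 && 0 = 0
!x_2 -> (!x_2 && x_2) = 1 -> 0 = 0
This gives 0 ≠ 1.

No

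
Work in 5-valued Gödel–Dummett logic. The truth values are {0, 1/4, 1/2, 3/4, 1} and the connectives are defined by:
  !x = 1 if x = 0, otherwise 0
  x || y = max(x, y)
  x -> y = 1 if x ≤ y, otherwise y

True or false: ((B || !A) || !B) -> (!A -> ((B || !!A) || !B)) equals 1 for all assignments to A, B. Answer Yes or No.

No

Counterexample: take A = 0, B = 1/4.
!A = !0 = 1
B || !A = 1/4 || 1 = 1
!B = !1/4 = 0
(B || !A) || !B = 1 || 0 = 1
!A = !0 = 1
!A = !0 = 1
!!A = !1 = 0
B || !!A = 1/4 || 0 = 1/4
!B = !1/4 = 0
(B || !!A) || !B = 1/4 || 0 = 1/4
!A -> ((B || !!A) || !B) = 1 -> 1/4 = 1/4
((B || !A) || !B) -> (!A -> ((B || !!A) || !B)) = 1 -> 1/4 = 1/4
This gives 1/4 ≠ 1.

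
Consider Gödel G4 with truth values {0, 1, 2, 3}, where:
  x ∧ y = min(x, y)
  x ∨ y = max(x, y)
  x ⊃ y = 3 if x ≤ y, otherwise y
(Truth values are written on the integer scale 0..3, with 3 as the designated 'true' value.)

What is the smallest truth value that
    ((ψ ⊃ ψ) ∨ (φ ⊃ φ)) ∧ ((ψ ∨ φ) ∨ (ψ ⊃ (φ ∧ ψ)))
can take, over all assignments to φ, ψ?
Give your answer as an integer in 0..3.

1

Take φ = 0, ψ = 1:
ψ ⊃ ψ = 1 ⊃ 1 = 3
φ ⊃ φ = 0 ⊃ 0 = 3
(ψ ⊃ ψ) ∨ (φ ⊃ φ) = 3 ∨ 3 = 3
ψ ∨ φ = 1 ∨ 0 = 1
φ ∧ ψ = 0 ∧ 1 = 0
ψ ⊃ (φ ∧ ψ) = 1 ⊃ 0 = 0
(ψ ∨ φ) ∨ (ψ ⊃ (φ ∧ ψ)) = 1 ∨ 0 = 1
((ψ ⊃ ψ) ∨ (φ ⊃ φ)) ∧ ((ψ ∨ φ) ∨ (ψ ⊃ (φ ∧ ψ))) = 3 ∧ 1 = 1
No assignment yields a value below 1, so this is the minimum.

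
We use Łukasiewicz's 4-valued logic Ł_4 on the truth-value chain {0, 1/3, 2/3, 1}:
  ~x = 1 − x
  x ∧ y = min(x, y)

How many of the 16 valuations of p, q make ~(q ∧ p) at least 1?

p = 0, q = 0 ↦ 1  ≥
p = 0, q = 1/3 ↦ 1  ≥
p = 0, q = 2/3 ↦ 1  ≥
p = 0, q = 1 ↦ 1  ≥
p = 1/3, q = 0 ↦ 1  ≥
p = 1/3, q = 1/3 ↦ 2/3  <
p = 1/3, q = 2/3 ↦ 2/3  <
p = 1/3, q = 1 ↦ 2/3  <
p = 2/3, q = 0 ↦ 1  ≥
p = 2/3, q = 1/3 ↦ 2/3  <
p = 2/3, q = 2/3 ↦ 1/3  <
p = 2/3, q = 1 ↦ 1/3  <
p = 1, q = 0 ↦ 1  ≥
p = 1, q = 1/3 ↦ 2/3  <
p = 1, q = 2/3 ↦ 1/3  <
p = 1, q = 1 ↦ 0  <
So 7 of the 16 assignments meet the threshold.

7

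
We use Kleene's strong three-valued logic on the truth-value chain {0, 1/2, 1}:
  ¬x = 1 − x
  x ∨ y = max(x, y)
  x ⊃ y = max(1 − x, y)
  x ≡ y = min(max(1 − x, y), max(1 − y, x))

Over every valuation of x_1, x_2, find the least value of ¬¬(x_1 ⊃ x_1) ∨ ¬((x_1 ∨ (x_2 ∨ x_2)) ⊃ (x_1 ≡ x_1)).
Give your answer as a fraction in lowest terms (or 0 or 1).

1/2

Take x_1 = 1/2, x_2 = 0:
x_1 ⊃ x_1 = 1/2 ⊃ 1/2 = 1/2
¬(x_1 ⊃ x_1) = ¬1/2 = 1/2
¬¬(x_1 ⊃ x_1) = ¬1/2 = 1/2
x_2 ∨ x_2 = 0 ∨ 0 = 0
x_1 ∨ (x_2 ∨ x_2) = 1/2 ∨ 0 = 1/2
x_1 ≡ x_1 = 1/2 ≡ 1/2 = 1/2
(x_1 ∨ (x_2 ∨ x_2)) ⊃ (x_1 ≡ x_1) = 1/2 ⊃ 1/2 = 1/2
¬((x_1 ∨ (x_2 ∨ x_2)) ⊃ (x_1 ≡ x_1)) = ¬1/2 = 1/2
¬¬(x_1 ⊃ x_1) ∨ ¬((x_1 ∨ (x_2 ∨ x_2)) ⊃ (x_1 ≡ x_1)) = 1/2 ∨ 1/2 = 1/2
No assignment yields a value below 1/2, so this is the minimum.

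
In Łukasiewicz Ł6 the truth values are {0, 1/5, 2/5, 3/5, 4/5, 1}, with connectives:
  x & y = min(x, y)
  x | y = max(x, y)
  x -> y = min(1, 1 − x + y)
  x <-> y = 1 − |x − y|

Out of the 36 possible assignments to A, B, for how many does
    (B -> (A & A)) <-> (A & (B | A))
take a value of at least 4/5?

value 1: 11 assignments (counts)
value 4/5: 9 assignments (counts)
value 3/5: 7 assignments
value 2/5: 5 assignments
value 1/5: 3 assignments
value 0: 1 assignment
So 20 of the 36 assignments meet the threshold.

20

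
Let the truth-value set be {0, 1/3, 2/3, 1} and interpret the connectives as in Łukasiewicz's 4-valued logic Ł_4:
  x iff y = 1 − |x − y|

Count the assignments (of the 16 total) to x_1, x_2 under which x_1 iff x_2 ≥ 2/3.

x_1 = 0, x_2 = 0 ↦ 1  ≥
x_1 = 0, x_2 = 1/3 ↦ 2/3  ≥
x_1 = 0, x_2 = 2/3 ↦ 1/3  <
x_1 = 0, x_2 = 1 ↦ 0  <
x_1 = 1/3, x_2 = 0 ↦ 2/3  ≥
x_1 = 1/3, x_2 = 1/3 ↦ 1  ≥
x_1 = 1/3, x_2 = 2/3 ↦ 2/3  ≥
x_1 = 1/3, x_2 = 1 ↦ 1/3  <
x_1 = 2/3, x_2 = 0 ↦ 1/3  <
x_1 = 2/3, x_2 = 1/3 ↦ 2/3  ≥
x_1 = 2/3, x_2 = 2/3 ↦ 1  ≥
x_1 = 2/3, x_2 = 1 ↦ 2/3  ≥
x_1 = 1, x_2 = 0 ↦ 0  <
x_1 = 1, x_2 = 1/3 ↦ 1/3  <
x_1 = 1, x_2 = 2/3 ↦ 2/3  ≥
x_1 = 1, x_2 = 1 ↦ 1  ≥
So 10 of the 16 assignments meet the threshold.

10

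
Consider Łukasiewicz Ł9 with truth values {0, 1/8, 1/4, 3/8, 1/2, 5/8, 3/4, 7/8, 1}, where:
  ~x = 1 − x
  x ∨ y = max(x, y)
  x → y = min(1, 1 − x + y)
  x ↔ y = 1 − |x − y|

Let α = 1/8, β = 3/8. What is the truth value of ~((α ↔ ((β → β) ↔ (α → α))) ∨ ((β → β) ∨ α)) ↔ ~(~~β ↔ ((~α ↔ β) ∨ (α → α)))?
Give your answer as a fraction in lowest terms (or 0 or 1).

β → β = 3/8 → 3/8 = 1
α → α = 1/8 → 1/8 = 1
(β → β) ↔ (α → α) = 1 ↔ 1 = 1
α ↔ ((β → β) ↔ (α → α)) = 1/8 ↔ 1 = 1/8
β → β = 3/8 → 3/8 = 1
(β → β) ∨ α = 1 ∨ 1/8 = 1
(α ↔ ((β → β) ↔ (α → α))) ∨ ((β → β) ∨ α) = 1/8 ∨ 1 = 1
~((α ↔ ((β → β) ↔ (α → α))) ∨ ((β → β) ∨ α)) = ~1 = 0
~β = ~3/8 = 5/8
~~β = ~5/8 = 3/8
~α = ~1/8 = 7/8
~α ↔ β = 7/8 ↔ 3/8 = 1/2
α → α = 1/8 → 1/8 = 1
(~α ↔ β) ∨ (α → α) = 1/2 ∨ 1 = 1
~~β ↔ ((~α ↔ β) ∨ (α → α)) = 3/8 ↔ 1 = 3/8
~(~~β ↔ ((~α ↔ β) ∨ (α → α))) = ~3/8 = 5/8
~((α ↔ ((β → β) ↔ (α → α))) ∨ ((β → β) ∨ α)) ↔ ~(~~β ↔ ((~α ↔ β) ∨ (α → α))) = 0 ↔ 5/8 = 3/8

3/8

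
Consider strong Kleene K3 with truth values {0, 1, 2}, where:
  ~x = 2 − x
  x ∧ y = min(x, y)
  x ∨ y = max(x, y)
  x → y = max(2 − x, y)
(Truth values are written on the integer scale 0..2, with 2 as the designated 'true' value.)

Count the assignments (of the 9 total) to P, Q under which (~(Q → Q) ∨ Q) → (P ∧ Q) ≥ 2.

4

P = 0, Q = 0 ↦ 2  ≥
P = 0, Q = 1 ↦ 1  <
P = 0, Q = 2 ↦ 0  <
P = 1, Q = 0 ↦ 2  ≥
P = 1, Q = 1 ↦ 1  <
P = 1, Q = 2 ↦ 1  <
P = 2, Q = 0 ↦ 2  ≥
P = 2, Q = 1 ↦ 1  <
P = 2, Q = 2 ↦ 2  ≥
So 4 of the 9 assignments meet the threshold.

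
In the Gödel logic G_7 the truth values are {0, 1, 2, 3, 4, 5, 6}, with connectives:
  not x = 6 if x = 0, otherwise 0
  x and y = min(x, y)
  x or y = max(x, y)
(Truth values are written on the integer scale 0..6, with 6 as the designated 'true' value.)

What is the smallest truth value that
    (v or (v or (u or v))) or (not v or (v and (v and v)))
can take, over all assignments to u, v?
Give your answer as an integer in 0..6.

Take u = 0, v = 1:
u or v = 0 or 1 = 1
v or (u or v) = 1 or 1 = 1
v or (v or (u or v)) = 1 or 1 = 1
not v = not 1 = 0
v and v = 1 and 1 = 1
v and (v and v) = 1 and 1 = 1
not v or (v and (v and v)) = 0 or 1 = 1
(v or (v or (u or v))) or (not v or (v and (v and v))) = 1 or 1 = 1
No assignment yields a value below 1, so this is the minimum.

1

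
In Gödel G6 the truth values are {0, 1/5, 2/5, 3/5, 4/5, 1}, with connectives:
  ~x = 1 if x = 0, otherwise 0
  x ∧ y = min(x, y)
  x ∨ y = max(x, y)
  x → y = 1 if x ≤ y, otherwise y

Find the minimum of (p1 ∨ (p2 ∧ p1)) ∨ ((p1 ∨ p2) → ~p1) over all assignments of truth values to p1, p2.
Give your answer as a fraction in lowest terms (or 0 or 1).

1/5

Take p1 = 1/5, p2 = 0:
p2 ∧ p1 = 0 ∧ 1/5 = 0
p1 ∨ (p2 ∧ p1) = 1/5 ∨ 0 = 1/5
p1 ∨ p2 = 1/5 ∨ 0 = 1/5
~p1 = ~1/5 = 0
(p1 ∨ p2) → ~p1 = 1/5 → 0 = 0
(p1 ∨ (p2 ∧ p1)) ∨ ((p1 ∨ p2) → ~p1) = 1/5 ∨ 0 = 1/5
No assignment yields a value below 1/5, so this is the minimum.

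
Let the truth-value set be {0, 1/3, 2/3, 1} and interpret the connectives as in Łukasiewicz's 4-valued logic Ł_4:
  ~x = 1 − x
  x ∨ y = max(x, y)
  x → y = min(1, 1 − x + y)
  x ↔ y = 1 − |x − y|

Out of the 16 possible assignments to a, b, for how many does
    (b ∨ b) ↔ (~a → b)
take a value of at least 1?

a = 0, b = 0 ↦ 1  ≥
a = 0, b = 1/3 ↦ 1  ≥
a = 0, b = 2/3 ↦ 1  ≥
a = 0, b = 1 ↦ 1  ≥
a = 1/3, b = 0 ↦ 2/3  <
a = 1/3, b = 1/3 ↦ 2/3  <
a = 1/3, b = 2/3 ↦ 2/3  <
a = 1/3, b = 1 ↦ 1  ≥
a = 2/3, b = 0 ↦ 1/3  <
a = 2/3, b = 1/3 ↦ 1/3  <
a = 2/3, b = 2/3 ↦ 2/3  <
a = 2/3, b = 1 ↦ 1  ≥
a = 1, b = 0 ↦ 0  <
a = 1, b = 1/3 ↦ 1/3  <
a = 1, b = 2/3 ↦ 2/3  <
a = 1, b = 1 ↦ 1  ≥
So 7 of the 16 assignments meet the threshold.

7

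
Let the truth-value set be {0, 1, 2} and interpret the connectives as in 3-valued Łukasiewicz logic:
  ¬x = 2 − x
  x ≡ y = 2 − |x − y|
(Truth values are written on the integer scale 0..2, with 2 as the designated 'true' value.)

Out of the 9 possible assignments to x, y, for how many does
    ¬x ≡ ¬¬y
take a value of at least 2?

x = 0, y = 0 ↦ 0  <
x = 0, y = 1 ↦ 1  <
x = 0, y = 2 ↦ 2  ≥
x = 1, y = 0 ↦ 1  <
x = 1, y = 1 ↦ 2  ≥
x = 1, y = 2 ↦ 1  <
x = 2, y = 0 ↦ 2  ≥
x = 2, y = 1 ↦ 1  <
x = 2, y = 2 ↦ 0  <
So 3 of the 9 assignments meet the threshold.

3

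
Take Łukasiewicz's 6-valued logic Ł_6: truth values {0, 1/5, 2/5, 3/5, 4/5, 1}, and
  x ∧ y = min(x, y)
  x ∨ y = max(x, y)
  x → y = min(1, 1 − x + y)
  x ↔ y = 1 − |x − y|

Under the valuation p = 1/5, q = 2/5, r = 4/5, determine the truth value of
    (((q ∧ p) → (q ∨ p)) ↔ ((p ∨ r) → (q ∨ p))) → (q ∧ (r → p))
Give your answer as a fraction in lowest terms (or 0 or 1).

q ∧ p = 2/5 ∧ 1/5 = 1/5
q ∨ p = 2/5 ∨ 1/5 = 2/5
(q ∧ p) → (q ∨ p) = 1/5 → 2/5 = 1
p ∨ r = 1/5 ∨ 4/5 = 4/5
q ∨ p = 2/5 ∨ 1/5 = 2/5
(p ∨ r) → (q ∨ p) = 4/5 → 2/5 = 3/5
((q ∧ p) → (q ∨ p)) ↔ ((p ∨ r) → (q ∨ p)) = 1 ↔ 3/5 = 3/5
r → p = 4/5 → 1/5 = 2/5
q ∧ (r → p) = 2/5 ∧ 2/5 = 2/5
(((q ∧ p) → (q ∨ p)) ↔ ((p ∨ r) → (q ∨ p))) → (q ∧ (r → p)) = 3/5 → 2/5 = 4/5

4/5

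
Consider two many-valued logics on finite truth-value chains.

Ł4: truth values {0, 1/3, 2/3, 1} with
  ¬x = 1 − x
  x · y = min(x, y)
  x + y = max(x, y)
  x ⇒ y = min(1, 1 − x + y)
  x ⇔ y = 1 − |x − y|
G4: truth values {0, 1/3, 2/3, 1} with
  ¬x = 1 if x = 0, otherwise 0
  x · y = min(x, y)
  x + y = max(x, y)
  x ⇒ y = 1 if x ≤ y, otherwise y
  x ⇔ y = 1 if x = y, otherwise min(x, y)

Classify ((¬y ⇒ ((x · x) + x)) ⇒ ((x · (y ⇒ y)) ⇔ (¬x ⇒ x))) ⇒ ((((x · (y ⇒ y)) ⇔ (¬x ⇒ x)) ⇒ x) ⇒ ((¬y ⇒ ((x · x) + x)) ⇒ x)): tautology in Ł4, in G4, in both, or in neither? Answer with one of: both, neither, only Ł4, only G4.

both

In Ł4: every assignment gives 1 — tautology.
In G4: every assignment gives 1 — tautology.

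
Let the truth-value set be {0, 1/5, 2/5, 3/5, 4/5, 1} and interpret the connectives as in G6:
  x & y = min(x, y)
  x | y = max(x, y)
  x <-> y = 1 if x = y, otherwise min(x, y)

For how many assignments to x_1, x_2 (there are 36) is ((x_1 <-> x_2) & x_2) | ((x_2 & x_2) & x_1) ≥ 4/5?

value 1: 1 assignment (counts)
value 4/5: 3 assignments (counts)
value 3/5: 5 assignments
value 2/5: 7 assignments
value 1/5: 9 assignments
value 0: 11 assignments
So 4 of the 36 assignments meet the threshold.

4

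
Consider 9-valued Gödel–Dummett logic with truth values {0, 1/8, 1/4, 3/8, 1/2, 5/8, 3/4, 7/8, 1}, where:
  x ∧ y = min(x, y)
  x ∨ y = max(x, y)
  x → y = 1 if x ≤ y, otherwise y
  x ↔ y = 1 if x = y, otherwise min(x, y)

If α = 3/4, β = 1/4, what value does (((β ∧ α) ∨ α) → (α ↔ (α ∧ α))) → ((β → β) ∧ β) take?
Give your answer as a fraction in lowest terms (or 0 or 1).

β ∧ α = 1/4 ∧ 3/4 = 1/4
(β ∧ α) ∨ α = 1/4 ∨ 3/4 = 3/4
α ∧ α = 3/4 ∧ 3/4 = 3/4
α ↔ (α ∧ α) = 3/4 ↔ 3/4 = 1
((β ∧ α) ∨ α) → (α ↔ (α ∧ α)) = 3/4 → 1 = 1
β → β = 1/4 → 1/4 = 1
(β → β) ∧ β = 1 ∧ 1/4 = 1/4
(((β ∧ α) ∨ α) → (α ↔ (α ∧ α))) → ((β → β) ∧ β) = 1 → 1/4 = 1/4

1/4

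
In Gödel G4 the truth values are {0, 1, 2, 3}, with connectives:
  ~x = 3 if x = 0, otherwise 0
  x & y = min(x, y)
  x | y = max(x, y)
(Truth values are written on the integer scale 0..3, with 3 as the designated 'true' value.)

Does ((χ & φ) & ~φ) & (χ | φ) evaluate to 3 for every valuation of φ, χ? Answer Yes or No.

Counterexample: take φ = 0, χ = 0.
χ & φ = 0 & 0 = 0
~φ = ~0 = 3
(χ & φ) & ~φ = 0 & 3 = 0
χ | φ = 0 | 0 = 0
((χ & φ) & ~φ) & (χ | φ) = 0 & 0 = 0
This gives 0 ≠ 3.

No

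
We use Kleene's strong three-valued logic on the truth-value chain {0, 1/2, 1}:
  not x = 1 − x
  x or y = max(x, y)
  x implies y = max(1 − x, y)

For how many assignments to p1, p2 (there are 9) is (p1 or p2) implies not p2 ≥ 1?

3

p1 = 0, p2 = 0 ↦ 1  ≥
p1 = 0, p2 = 1/2 ↦ 1/2  <
p1 = 0, p2 = 1 ↦ 0  <
p1 = 1/2, p2 = 0 ↦ 1  ≥
p1 = 1/2, p2 = 1/2 ↦ 1/2  <
p1 = 1/2, p2 = 1 ↦ 0  <
p1 = 1, p2 = 0 ↦ 1  ≥
p1 = 1, p2 = 1/2 ↦ 1/2  <
p1 = 1, p2 = 1 ↦ 0  <
So 3 of the 9 assignments meet the threshold.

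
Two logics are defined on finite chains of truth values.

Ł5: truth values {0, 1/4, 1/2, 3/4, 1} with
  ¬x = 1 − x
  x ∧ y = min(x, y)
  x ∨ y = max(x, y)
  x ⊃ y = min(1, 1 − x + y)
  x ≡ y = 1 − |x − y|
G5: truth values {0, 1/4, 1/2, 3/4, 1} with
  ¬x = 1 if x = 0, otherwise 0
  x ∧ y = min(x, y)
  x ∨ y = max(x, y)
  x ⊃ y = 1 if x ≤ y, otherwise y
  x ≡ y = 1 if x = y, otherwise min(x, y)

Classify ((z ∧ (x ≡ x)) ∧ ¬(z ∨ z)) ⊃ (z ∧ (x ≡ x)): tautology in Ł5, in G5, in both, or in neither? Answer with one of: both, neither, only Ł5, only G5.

both

In Ł5: every assignment gives 1 — tautology.
In G5: every assignment gives 1 — tautology.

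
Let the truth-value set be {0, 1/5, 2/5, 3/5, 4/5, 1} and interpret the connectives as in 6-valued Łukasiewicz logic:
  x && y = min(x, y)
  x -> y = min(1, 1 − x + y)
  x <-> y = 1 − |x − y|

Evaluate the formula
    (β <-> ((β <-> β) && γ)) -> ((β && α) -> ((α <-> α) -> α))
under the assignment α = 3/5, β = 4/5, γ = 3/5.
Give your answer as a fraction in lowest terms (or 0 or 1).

β <-> β = 4/5 <-> 4/5 = 1
(β <-> β) && γ = 1 && 3/5 = 3/5
β <-> ((β <-> β) && γ) = 4/5 <-> 3/5 = 4/5
β && α = 4/5 && 3/5 = 3/5
α <-> α = 3/5 <-> 3/5 = 1
(α <-> α) -> α = 1 -> 3/5 = 3/5
(β && α) -> ((α <-> α) -> α) = 3/5 -> 3/5 = 1
(β <-> ((β <-> β) && γ)) -> ((β && α) -> ((α <-> α) -> α)) = 4/5 -> 1 = 1

1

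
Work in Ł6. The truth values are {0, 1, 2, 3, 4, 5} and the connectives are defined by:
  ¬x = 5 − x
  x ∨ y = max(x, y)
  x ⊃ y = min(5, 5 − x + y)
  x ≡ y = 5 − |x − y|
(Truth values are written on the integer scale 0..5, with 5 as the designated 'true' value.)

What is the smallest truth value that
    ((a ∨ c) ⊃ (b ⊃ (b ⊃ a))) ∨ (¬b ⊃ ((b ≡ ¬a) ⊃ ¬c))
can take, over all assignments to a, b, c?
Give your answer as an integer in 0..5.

Take a = 1, b = 4, c = 5:
a ∨ c = 1 ∨ 5 = 5
b ⊃ a = 4 ⊃ 1 = 2
b ⊃ (b ⊃ a) = 4 ⊃ 2 = 3
(a ∨ c) ⊃ (b ⊃ (b ⊃ a)) = 5 ⊃ 3 = 3
¬b = ¬4 = 1
¬a = ¬1 = 4
b ≡ ¬a = 4 ≡ 4 = 5
¬c = ¬5 = 0
(b ≡ ¬a) ⊃ ¬c = 5 ⊃ 0 = 0
¬b ⊃ ((b ≡ ¬a) ⊃ ¬c) = 1 ⊃ 0 = 4
((a ∨ c) ⊃ (b ⊃ (b ⊃ a))) ∨ (¬b ⊃ ((b ≡ ¬a) ⊃ ¬c)) = 3 ∨ 4 = 4
No assignment yields a value below 4, so this is the minimum.

4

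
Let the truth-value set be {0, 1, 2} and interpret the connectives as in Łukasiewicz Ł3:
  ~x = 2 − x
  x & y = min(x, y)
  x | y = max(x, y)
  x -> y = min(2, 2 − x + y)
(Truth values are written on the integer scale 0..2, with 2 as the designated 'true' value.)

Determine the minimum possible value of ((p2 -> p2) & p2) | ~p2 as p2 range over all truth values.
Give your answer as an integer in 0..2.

1

Take p2 = 1:
p2 -> p2 = 1 -> 1 = 2
(p2 -> p2) & p2 = 2 & 1 = 1
~p2 = ~1 = 1
((p2 -> p2) & p2) | ~p2 = 1 | 1 = 1
No assignment yields a value below 1, so this is the minimum.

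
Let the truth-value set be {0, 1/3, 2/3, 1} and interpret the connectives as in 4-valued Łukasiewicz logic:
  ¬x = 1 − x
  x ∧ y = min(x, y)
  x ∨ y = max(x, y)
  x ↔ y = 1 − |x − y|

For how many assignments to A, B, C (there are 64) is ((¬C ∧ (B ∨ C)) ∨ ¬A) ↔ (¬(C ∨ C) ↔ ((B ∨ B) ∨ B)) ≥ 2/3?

51

value 1: 26 assignments (counts)
value 2/3: 25 assignments (counts)
value 1/3: 10 assignments
value 0: 3 assignments
So 51 of the 64 assignments meet the threshold.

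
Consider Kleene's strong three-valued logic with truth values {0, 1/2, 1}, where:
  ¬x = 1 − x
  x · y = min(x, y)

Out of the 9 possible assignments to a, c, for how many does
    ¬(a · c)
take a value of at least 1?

a = 0, c = 0 ↦ 1  ≥
a = 0, c = 1/2 ↦ 1  ≥
a = 0, c = 1 ↦ 1  ≥
a = 1/2, c = 0 ↦ 1  ≥
a = 1/2, c = 1/2 ↦ 1/2  <
a = 1/2, c = 1 ↦ 1/2  <
a = 1, c = 0 ↦ 1  ≥
a = 1, c = 1/2 ↦ 1/2  <
a = 1, c = 1 ↦ 0  <
So 5 of the 9 assignments meet the threshold.

5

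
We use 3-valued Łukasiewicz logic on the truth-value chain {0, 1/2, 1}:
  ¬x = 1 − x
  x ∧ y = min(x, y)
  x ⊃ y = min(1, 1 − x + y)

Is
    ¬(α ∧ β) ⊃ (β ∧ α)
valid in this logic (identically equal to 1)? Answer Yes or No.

Counterexample: take α = 0, β = 0.
α ∧ β = 0 ∧ 0 = 0
¬(α ∧ β) = ¬0 = 1
β ∧ α = 0 ∧ 0 = 0
¬(α ∧ β) ⊃ (β ∧ α) = 1 ⊃ 0 = 0
This gives 0 ≠ 1.

No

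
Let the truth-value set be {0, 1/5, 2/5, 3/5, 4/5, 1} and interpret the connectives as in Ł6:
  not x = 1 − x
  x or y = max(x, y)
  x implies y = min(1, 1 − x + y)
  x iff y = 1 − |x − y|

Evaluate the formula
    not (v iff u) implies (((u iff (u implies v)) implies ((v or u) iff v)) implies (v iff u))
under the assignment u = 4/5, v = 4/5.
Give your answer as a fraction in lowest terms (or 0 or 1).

v iff u = 4/5 iff 4/5 = 1
not (v iff u) = not 1 = 0
u implies v = 4/5 implies 4/5 = 1
u iff (u implies v) = 4/5 iff 1 = 4/5
v or u = 4/5 or 4/5 = 4/5
(v or u) iff v = 4/5 iff 4/5 = 1
(u iff (u implies v)) implies ((v or u) iff v) = 4/5 implies 1 = 1
v iff u = 4/5 iff 4/5 = 1
((u iff (u implies v)) implies ((v or u) iff v)) implies (v iff u) = 1 implies 1 = 1
not (v iff u) implies (((u iff (u implies v)) implies ((v or u) iff v)) implies (v iff u)) = 0 implies 1 = 1

1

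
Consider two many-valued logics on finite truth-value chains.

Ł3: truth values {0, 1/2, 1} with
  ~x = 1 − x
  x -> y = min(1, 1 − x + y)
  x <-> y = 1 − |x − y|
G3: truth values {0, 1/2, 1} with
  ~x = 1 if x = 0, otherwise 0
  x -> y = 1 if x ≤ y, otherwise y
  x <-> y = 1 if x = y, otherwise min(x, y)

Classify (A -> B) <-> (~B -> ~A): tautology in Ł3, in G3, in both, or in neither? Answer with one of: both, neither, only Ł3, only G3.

In Ł3: every assignment gives 1 — tautology.
In G3: at A = 1, B = 1/2 the value is 1/2 — not a tautology.

only Ł3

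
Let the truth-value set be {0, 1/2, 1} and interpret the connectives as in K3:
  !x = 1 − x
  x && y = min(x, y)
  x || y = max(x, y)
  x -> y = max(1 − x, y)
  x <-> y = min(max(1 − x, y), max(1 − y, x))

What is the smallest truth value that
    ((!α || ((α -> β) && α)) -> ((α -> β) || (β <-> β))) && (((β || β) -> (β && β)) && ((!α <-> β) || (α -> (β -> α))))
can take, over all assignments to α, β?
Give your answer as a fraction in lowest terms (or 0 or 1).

1/2

Take α = 0, β = 1/2:
!α = !0 = 1
α -> β = 0 -> 1/2 = 1
(α -> β) && α = 1 && 0 = 0
!α || ((α -> β) && α) = 1 || 0 = 1
α -> β = 0 -> 1/2 = 1
β <-> β = 1/2 <-> 1/2 = 1/2
(α -> β) || (β <-> β) = 1 || 1/2 = 1
(!α || ((α -> β) && α)) -> ((α -> β) || (β <-> β)) = 1 -> 1 = 1
β || β = 1/2 || 1/2 = 1/2
β && β = 1/2 && 1/2 = 1/2
(β || β) -> (β && β) = 1/2 -> 1/2 = 1/2
!α = !0 = 1
!α <-> β = 1 <-> 1/2 = 1/2
β -> α = 1/2 -> 0 = 1/2
α -> (β -> α) = 0 -> 1/2 = 1
(!α <-> β) || (α -> (β -> α)) = 1/2 || 1 = 1
((β || β) -> (β && β)) && ((!α <-> β) || (α -> (β -> α))) = 1/2 && 1 = 1/2
((!α || ((α -> β) && α)) -> ((α -> β) || (β <-> β))) && (((β || β) -> (β && β)) && ((!α <-> β) || (α -> (β -> α)))) = 1 && 1/2 = 1/2
No assignment yields a value below 1/2, so this is the minimum.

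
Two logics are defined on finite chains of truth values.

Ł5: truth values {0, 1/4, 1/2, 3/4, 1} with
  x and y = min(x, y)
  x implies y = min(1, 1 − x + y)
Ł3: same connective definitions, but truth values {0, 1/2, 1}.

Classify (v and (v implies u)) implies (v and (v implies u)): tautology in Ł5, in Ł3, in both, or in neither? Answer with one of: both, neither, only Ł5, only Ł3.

In Ł5: every assignment gives 1 — tautology.
In Ł3: every assignment gives 1 — tautology.

both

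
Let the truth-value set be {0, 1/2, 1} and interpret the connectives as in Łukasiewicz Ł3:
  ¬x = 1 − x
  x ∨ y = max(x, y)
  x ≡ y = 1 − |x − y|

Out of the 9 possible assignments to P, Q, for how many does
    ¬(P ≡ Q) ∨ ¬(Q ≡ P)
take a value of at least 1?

2

P = 0, Q = 0 ↦ 0  <
P = 0, Q = 1/2 ↦ 1/2  <
P = 0, Q = 1 ↦ 1  ≥
P = 1/2, Q = 0 ↦ 1/2  <
P = 1/2, Q = 1/2 ↦ 0  <
P = 1/2, Q = 1 ↦ 1/2  <
P = 1, Q = 0 ↦ 1  ≥
P = 1, Q = 1/2 ↦ 1/2  <
P = 1, Q = 1 ↦ 0  <
So 2 of the 9 assignments meet the threshold.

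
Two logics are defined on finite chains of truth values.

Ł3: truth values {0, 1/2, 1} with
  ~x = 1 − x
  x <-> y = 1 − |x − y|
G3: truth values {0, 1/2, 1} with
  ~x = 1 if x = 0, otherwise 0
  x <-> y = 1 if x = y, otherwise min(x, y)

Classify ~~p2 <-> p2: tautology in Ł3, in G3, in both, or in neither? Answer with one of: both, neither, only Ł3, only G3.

only Ł3

In Ł3: every assignment gives 1 — tautology.
In G3: at p2 = 1/2 the value is 1/2 — not a tautology.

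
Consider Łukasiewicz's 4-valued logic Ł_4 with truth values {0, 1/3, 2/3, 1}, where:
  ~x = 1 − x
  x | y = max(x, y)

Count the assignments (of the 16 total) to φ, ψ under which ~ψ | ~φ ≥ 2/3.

φ = 0, ψ = 0 ↦ 1  ≥
φ = 0, ψ = 1/3 ↦ 1  ≥
φ = 0, ψ = 2/3 ↦ 1  ≥
φ = 0, ψ = 1 ↦ 1  ≥
φ = 1/3, ψ = 0 ↦ 1  ≥
φ = 1/3, ψ = 1/3 ↦ 2/3  ≥
φ = 1/3, ψ = 2/3 ↦ 2/3  ≥
φ = 1/3, ψ = 1 ↦ 2/3  ≥
φ = 2/3, ψ = 0 ↦ 1  ≥
φ = 2/3, ψ = 1/3 ↦ 2/3  ≥
φ = 2/3, ψ = 2/3 ↦ 1/3  <
φ = 2/3, ψ = 1 ↦ 1/3  <
φ = 1, ψ = 0 ↦ 1  ≥
φ = 1, ψ = 1/3 ↦ 2/3  ≥
φ = 1, ψ = 2/3 ↦ 1/3  <
φ = 1, ψ = 1 ↦ 0  <
So 12 of the 16 assignments meet the threshold.

12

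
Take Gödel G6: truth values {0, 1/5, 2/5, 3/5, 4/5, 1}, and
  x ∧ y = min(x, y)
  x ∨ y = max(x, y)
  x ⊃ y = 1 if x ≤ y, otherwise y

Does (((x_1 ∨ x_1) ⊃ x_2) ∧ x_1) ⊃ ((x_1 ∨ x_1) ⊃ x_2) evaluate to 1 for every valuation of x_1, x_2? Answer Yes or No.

At x_1 = 0, x_2 = 2/5, for instance:
x_1 ∨ x_1 = 0 ∨ 0 = 0
(x_1 ∨ x_1) ⊃ x_2 = 0 ⊃ 2/5 = 1
((x_1 ∨ x_1) ⊃ x_2) ∧ x_1 = 1 ∧ 0 = 0
(((x_1 ∨ x_1) ⊃ x_2) ∧ x_1) ⊃ ((x_1 ∨ x_1) ⊃ x_2) = 0 ⊃ 1 = 1
and checking the remaining 35 assignments likewise gives ≥ 1 in every case.

Yes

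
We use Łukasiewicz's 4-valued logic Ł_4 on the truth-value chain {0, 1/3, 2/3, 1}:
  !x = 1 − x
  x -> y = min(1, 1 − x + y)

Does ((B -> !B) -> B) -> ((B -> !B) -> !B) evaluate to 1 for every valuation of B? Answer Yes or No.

No

Counterexample: take B = 2/3.
!B = !2/3 = 1/3
B -> !B = 2/3 -> 1/3 = 2/3
(B -> !B) -> B = 2/3 -> 2/3 = 1
!B = !2/3 = 1/3
B -> !B = 2/3 -> 1/3 = 2/3
!B = !2/3 = 1/3
(B -> !B) -> !B = 2/3 -> 1/3 = 2/3
((B -> !B) -> B) -> ((B -> !B) -> !B) = 1 -> 2/3 = 2/3
This gives 2/3 ≠ 1.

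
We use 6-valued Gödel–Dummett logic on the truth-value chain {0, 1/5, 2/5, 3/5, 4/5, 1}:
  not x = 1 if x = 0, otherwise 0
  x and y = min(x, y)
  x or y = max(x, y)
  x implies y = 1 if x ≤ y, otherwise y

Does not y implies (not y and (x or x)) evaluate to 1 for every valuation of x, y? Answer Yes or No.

Counterexample: take x = 0, y = 0.
not y = not 0 = 1
x or x = 0 or 0 = 0
not y and (x or x) = 1 and 0 = 0
not y implies (not y and (x or x)) = 1 implies 0 = 0
This gives 0 ≠ 1.

No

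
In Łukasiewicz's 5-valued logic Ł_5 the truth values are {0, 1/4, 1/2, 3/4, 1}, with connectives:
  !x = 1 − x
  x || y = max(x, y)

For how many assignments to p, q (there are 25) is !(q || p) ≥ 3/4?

4

value 1: 1 assignment (counts)
value 3/4: 3 assignments (counts)
value 1/2: 5 assignments
value 1/4: 7 assignments
value 0: 9 assignments
So 4 of the 25 assignments meet the threshold.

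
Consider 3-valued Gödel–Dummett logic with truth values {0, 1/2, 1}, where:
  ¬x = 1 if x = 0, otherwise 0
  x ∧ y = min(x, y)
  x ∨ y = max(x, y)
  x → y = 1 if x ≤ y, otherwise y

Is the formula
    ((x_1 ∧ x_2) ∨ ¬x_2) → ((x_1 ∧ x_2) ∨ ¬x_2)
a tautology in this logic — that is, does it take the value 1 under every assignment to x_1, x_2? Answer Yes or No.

Yes

x_1 = 0, x_2 = 0 ↦ 1
x_1 = 0, x_2 = 1/2 ↦ 1
x_1 = 0, x_2 = 1 ↦ 1
x_1 = 1/2, x_2 = 0 ↦ 1
x_1 = 1/2, x_2 = 1/2 ↦ 1
x_1 = 1/2, x_2 = 1 ↦ 1
x_1 = 1, x_2 = 0 ↦ 1
x_1 = 1, x_2 = 1/2 ↦ 1
x_1 = 1, x_2 = 1 ↦ 1
Every assignment gives a value ≥ 1.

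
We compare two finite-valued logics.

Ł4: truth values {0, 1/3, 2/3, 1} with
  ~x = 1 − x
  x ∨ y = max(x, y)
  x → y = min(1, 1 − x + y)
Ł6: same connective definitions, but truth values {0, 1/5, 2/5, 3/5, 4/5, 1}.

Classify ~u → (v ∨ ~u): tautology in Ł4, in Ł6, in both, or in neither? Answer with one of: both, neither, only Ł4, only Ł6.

both

In Ł4: every assignment gives 1 — tautology.
In Ł6: every assignment gives 1 — tautology.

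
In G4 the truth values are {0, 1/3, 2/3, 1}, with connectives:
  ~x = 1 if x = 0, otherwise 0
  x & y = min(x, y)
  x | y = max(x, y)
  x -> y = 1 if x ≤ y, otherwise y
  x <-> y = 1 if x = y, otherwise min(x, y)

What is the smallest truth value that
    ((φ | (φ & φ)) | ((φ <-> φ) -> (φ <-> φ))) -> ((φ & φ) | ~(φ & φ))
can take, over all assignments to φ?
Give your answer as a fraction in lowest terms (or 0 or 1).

1/3

Take φ = 1/3:
φ & φ = 1/3 & 1/3 = 1/3
φ | (φ & φ) = 1/3 | 1/3 = 1/3
φ <-> φ = 1/3 <-> 1/3 = 1
φ <-> φ = 1/3 <-> 1/3 = 1
(φ <-> φ) -> (φ <-> φ) = 1 -> 1 = 1
(φ | (φ & φ)) | ((φ <-> φ) -> (φ <-> φ)) = 1/3 | 1 = 1
φ & φ = 1/3 & 1/3 = 1/3
φ & φ = 1/3 & 1/3 = 1/3
~(φ & φ) = ~1/3 = 0
(φ & φ) | ~(φ & φ) = 1/3 | 0 = 1/3
((φ | (φ & φ)) | ((φ <-> φ) -> (φ <-> φ))) -> ((φ & φ) | ~(φ & φ)) = 1 -> 1/3 = 1/3
No assignment yields a value below 1/3, so this is the minimum.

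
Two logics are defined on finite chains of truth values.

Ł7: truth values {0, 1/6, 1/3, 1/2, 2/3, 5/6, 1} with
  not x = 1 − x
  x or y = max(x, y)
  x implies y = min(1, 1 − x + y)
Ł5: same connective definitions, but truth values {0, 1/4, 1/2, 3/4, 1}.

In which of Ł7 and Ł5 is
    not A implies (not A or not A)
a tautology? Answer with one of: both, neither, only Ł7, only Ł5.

In Ł7: every assignment gives 1 — tautology.
In Ł5: every assignment gives 1 — tautology.

both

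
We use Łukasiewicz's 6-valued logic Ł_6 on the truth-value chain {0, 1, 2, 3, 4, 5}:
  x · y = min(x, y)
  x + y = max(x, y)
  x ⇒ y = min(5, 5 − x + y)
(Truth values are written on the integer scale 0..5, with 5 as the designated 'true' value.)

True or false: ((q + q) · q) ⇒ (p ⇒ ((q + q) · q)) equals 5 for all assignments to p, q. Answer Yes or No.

At p = 2, q = 4, for instance:
q + q = 4 + 4 = 4
(q + q) · q = 4 · 4 = 4
p ⇒ ((q + q) · q) = 2 ⇒ 4 = 5
((q + q) · q) ⇒ (p ⇒ ((q + q) · q)) = 4 ⇒ 5 = 5
and checking the remaining 35 assignments likewise gives ≥ 5 in every case.

Yes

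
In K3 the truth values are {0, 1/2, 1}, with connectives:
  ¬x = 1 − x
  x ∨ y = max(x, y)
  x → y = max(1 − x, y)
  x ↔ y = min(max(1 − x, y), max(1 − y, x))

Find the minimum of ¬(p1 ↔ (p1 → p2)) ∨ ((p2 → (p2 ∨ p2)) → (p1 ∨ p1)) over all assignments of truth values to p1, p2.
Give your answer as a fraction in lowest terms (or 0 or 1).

Take p1 = 1/2, p2 = 0:
p1 → p2 = 1/2 → 0 = 1/2
p1 ↔ (p1 → p2) = 1/2 ↔ 1/2 = 1/2
¬(p1 ↔ (p1 → p2)) = ¬1/2 = 1/2
p2 ∨ p2 = 0 ∨ 0 = 0
p2 → (p2 ∨ p2) = 0 → 0 = 1
p1 ∨ p1 = 1/2 ∨ 1/2 = 1/2
(p2 → (p2 ∨ p2)) → (p1 ∨ p1) = 1 → 1/2 = 1/2
¬(p1 ↔ (p1 → p2)) ∨ ((p2 → (p2 ∨ p2)) → (p1 ∨ p1)) = 1/2 ∨ 1/2 = 1/2
No assignment yields a value below 1/2, so this is the minimum.

1/2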